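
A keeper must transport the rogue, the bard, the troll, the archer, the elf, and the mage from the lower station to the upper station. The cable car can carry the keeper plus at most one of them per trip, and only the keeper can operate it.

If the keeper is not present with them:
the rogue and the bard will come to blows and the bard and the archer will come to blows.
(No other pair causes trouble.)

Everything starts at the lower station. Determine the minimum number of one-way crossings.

Counting alone: the keeper can take at most 1 across per trip to the upper station, so moving all 6 needs at least 6 loaded trips out, with a return between consecutive ones — at least 11 crossings.
The safety rule pushes this higher. Following every safe sequence of crossings, the most of the 6 that can be at the upper station as the cable car arrives there on crossing 11 is 5 — never all 6.
So no plan with fewer than 13 crossings exists, and this one achieves 13:
1. Keeper goes to the upper station with the bard.  [the lower station: the archer, the elf, the mage, the rogue, the troll | the upper station: the bard]
2. Keeper goes back to the lower station alone.  [the lower station: the archer, the elf, the mage, the rogue, the troll | the upper station: the bard]
3. Keeper goes to the upper station with the rogue.  [the lower station: the archer, the elf, the mage, the troll | the upper station: the bard, the rogue]
4. Keeper goes back to the lower station with the bard.  [the lower station: the archer, the bard, the elf, the mage, the troll | the upper station: the rogue]
5. Keeper goes to the upper station with the archer.  [the lower station: the bard, the elf, the mage, the troll | the upper station: the archer, the rogue]
6. Keeper goes back to the lower station alone.  [the lower station: the bard, the elf, the mage, the troll | the upper station: the archer, the rogue]
7. Keeper goes to the upper station with the troll.  [the lower station: the bard, the elf, the mage | the upper station: the archer, the rogue, the troll]
8. Keeper goes back to the lower station alone.  [the lower station: the bard, the elf, the mage | the upper station: the archer, the rogue, the troll]
9. Keeper goes to the upper station with the elf.  [the lower station: the bard, the mage | the upper station: the archer, the elf, the rogue, the troll]
10. Keeper goes back to the lower station alone.  [the lower station: the bard, the mage | the upper station: the archer, the elf, the rogue, the troll]
11. Keeper goes to the upper station with the mage.  [the lower station: the bard | the upper station: the archer, the elf, the mage, the rogue, the troll]
12. Keeper goes back to the lower station alone.  [the lower station: the bard | the upper station: the archer, the elf, the mage, the rogue, the troll]
13. Keeper goes to the upper station with the bard.  [the lower station: — | the upper station: the archer, the bard, the elf, the mage, the rogue, the troll]

13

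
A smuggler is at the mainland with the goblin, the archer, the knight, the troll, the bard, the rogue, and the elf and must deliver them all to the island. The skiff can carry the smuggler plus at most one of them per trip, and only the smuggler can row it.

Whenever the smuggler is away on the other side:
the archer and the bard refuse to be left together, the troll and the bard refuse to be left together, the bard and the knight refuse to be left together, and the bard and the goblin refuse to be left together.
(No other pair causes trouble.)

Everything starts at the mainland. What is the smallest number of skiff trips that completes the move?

Following every safe sequence of crossings from the start, the most of the 7 that can be at the island as the skiff arrives there on crossings 1, 3, 5, 7 is 1, 2, 3, 4 respectively; the best ever achieved is 4 of 7.
From crossing 9 on, no configuration arises that was not already reachable earlier: only 44 distinct safe configurations (who is on which side, and where the skiff is) can ever be reached, none of them has everyone across, and every continuation just revisits them. So no valid plan exists.

impossible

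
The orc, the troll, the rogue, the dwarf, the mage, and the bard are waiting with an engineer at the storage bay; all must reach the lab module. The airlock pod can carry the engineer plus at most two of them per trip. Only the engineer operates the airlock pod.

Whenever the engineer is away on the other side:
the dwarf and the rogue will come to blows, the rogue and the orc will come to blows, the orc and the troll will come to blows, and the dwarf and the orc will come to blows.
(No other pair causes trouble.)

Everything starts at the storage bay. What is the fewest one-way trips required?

9

Counting alone: the engineer can take at most 2 across per trip to the lab module, so moving all 6 needs at least 3 loaded trips out, with a return between consecutive ones — at least 5 crossings.
The safety rule pushes this higher. Following every safe sequence of crossings, the most of the 6 that can be at the lab module as the airlock pod arrives there on crossings 5, 7 is 4, 5 respectively — never all 6.
So no plan with fewer than 9 crossings exists, and this one achieves 9:
1. Engineer goes to the lab module with the orc and the rogue.  [the storage bay: the bard, the dwarf, the mage, the troll | the lab module: the orc, the rogue]
2. Engineer goes back to the storage bay with the orc.  [the storage bay: the bard, the dwarf, the mage, the orc, the troll | the lab module: the rogue]
3. Engineer goes to the lab module with the orc and the troll.  [the storage bay: the bard, the dwarf, the mage | the lab module: the orc, the rogue, the troll]
4. Engineer goes back to the storage bay with the orc.  [the storage bay: the bard, the dwarf, the mage, the orc | the lab module: the rogue, the troll]
5. Engineer goes to the lab module with the mage and the orc.  [the storage bay: the bard, the dwarf | the lab module: the mage, the orc, the rogue, the troll]
6. Engineer goes back to the storage bay with the orc.  [the storage bay: the bard, the dwarf, the orc | the lab module: the mage, the rogue, the troll]
7. Engineer goes to the lab module with the bard and the orc.  [the storage bay: the dwarf | the lab module: the bard, the mage, the orc, the rogue, the troll]
8. Engineer goes back to the storage bay with the orc.  [the storage bay: the dwarf, the orc | the lab module: the bard, the mage, the rogue, the troll]
9. Engineer goes to the lab module with the dwarf and the orc.  [the storage bay: — | the lab module: the bard, the dwarf, the mage, the orc, the rogue, the troll]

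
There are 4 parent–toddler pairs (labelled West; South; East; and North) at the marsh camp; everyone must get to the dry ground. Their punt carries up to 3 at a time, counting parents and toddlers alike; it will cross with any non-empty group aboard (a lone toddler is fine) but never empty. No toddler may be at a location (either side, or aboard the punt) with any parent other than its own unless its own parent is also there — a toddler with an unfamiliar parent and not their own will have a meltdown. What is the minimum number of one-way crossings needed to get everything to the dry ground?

Counting alone: each trip to the dry ground takes at most 3 across and each return brings at least 1 back, so after t trips out (and t−1 returns) at most 3t − (t−1) of the 8 are across; that first reaches 8 at t = 4, so at least 7 crossings are needed.
The safety rule pushes this higher. Following every safe sequence of crossings, the most of the 8 that can be at the dry ground as the punt arrives there on crossing 7 is 7 — never all 8.
So no plan with fewer than 9 crossings exists, and this one achieves 9:
1. parent West and toddler West cross → the dry ground.
2. parent West crosses ← the marsh camp.
3. parent South, parent West, and toddler South cross → the dry ground.
4. parent West and toddler West cross ← the marsh camp.
5. parent East, parent North, and parent West cross → the dry ground.
6. toddler South crosses ← the marsh camp.
7. toddler South and toddler West cross → the dry ground.
8. toddler West crosses ← the marsh camp.
9. toddler East, toddler North, and toddler West cross → the dry ground.

9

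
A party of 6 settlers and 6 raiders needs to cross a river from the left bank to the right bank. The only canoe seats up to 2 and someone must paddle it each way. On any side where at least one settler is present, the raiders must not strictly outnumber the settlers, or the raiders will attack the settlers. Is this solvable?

No

Following every safe sequence of crossings from the start, the most of the 12 that can be at the right bank as the canoe arrives there on crossings 1, 3, 5, 7, 9 is 2, 3, 4, 5, 6 respectively; the best ever achieved is 6 of 12.
From crossing 11 on, no configuration arises that was not already reachable earlier: only 15 distinct safe configurations (who is on which side, and where the canoe is) can ever be reached, none of them has everyone across, and every continuation just revisits them. They are: 0 settlers + 0 raiders across (canoe back at the start); 0 settlers + 1 raider across (canoe there); 0 settlers + 1 raider across (canoe back at the start); 0 settlers + 2 raiders across (canoe there); 0 settlers + 2 raiders across (canoe back at the start); 0 settlers + 3 raiders across (canoe there); 0 settlers + 3 raiders across (canoe back at the start); 0 settlers + 4 raiders across (canoe there); 0 settlers + 4 raiders across (canoe back at the start); 0 settlers + 5 raiders across (canoe there); 0 settlers + 5 raiders across (canoe back at the start); 0 settlers + 6 raiders across (canoe there); 1 settler + 1 raider across (canoe there); 1 settler + 1 raider across (canoe back at the start); 2 settlers + 2 raiders across (canoe there). So no valid plan exists.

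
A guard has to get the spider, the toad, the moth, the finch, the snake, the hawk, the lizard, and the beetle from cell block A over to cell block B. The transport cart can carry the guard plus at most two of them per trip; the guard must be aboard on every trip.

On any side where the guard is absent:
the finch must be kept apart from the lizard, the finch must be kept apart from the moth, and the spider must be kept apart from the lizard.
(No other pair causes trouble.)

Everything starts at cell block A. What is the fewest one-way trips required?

7

Counting alone: the guard can take at most 2 across per trip to cell block B, so moving all 8 needs at least 4 loaded trips out, with a return between consecutive ones — at least 7 crossings.
The plan below uses exactly 7 crossings, so it is optimal:
1. Guard goes to cell block B with the finch and the spider.
2. Guard goes back to cell block A alone.
3. Guard goes to cell block B with the snake and the toad.
4. Guard goes back to cell block A alone.
5. Guard goes to cell block B with the beetle and the hawk.
6. Guard goes back to cell block A alone.
7. Guard goes to cell block B with the lizard and the moth.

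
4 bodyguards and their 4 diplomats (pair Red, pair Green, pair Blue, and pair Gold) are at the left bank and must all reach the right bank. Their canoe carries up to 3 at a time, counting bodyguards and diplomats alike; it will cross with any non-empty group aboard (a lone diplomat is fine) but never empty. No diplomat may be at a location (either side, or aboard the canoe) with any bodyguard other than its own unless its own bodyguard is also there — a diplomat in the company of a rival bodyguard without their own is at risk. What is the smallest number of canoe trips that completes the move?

Counting alone: each trip to the right bank takes at most 3 across and each return brings at least 1 back, so after t trips out (and t−1 returns) at most 3t − (t−1) of the 8 are across; that first reaches 8 at t = 4, so at least 7 crossings are needed.
The safety rule pushes this higher. Following every safe sequence of crossings, the most of the 8 that can be at the right bank as the canoe arrives there on crossing 7 is 7 — never all 8.
So no plan with fewer than 9 crossings exists, and this one achieves 9:
1. bodyguard Red and diplomat Red cross → the right bank.
2. bodyguard Red crosses ← the left bank.
3. bodyguard Green, bodyguard Red, and diplomat Green cross → the right bank.
4. bodyguard Red and diplomat Red cross ← the left bank.
5. bodyguard Blue, bodyguard Gold, and bodyguard Red cross → the right bank.
6. diplomat Green crosses ← the left bank.
7. diplomat Green and diplomat Red cross → the right bank.
8. diplomat Red crosses ← the left bank.
9. diplomat Blue, diplomat Gold, and diplomat Red cross → the right bank.

9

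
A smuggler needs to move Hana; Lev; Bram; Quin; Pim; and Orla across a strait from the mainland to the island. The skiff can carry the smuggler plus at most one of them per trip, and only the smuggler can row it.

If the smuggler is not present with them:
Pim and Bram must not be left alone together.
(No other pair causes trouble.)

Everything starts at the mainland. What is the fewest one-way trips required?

11

Counting alone: the smuggler can take at most 1 across per trip to the island, so moving all 6 needs at least 6 loaded trips out, with a return between consecutive ones — at least 11 crossings.
The plan below uses exactly 11 crossings, so it is optimal:
1. Smuggler goes to the island with Bram.  [the mainland: Hana, Lev, Orla, Pim, Quin | the island: Bram]
2. Smuggler goes back to the mainland alone.  [the mainland: Hana, Lev, Orla, Pim, Quin | the island: Bram]
3. Smuggler goes to the island with Hana.  [the mainland: Lev, Orla, Pim, Quin | the island: Bram, Hana]
4. Smuggler goes back to the mainland alone.  [the mainland: Lev, Orla, Pim, Quin | the island: Bram, Hana]
5. Smuggler goes to the island with Lev.  [the mainland: Orla, Pim, Quin | the island: Bram, Hana, Lev]
6. Smuggler goes back to the mainland alone.  [the mainland: Orla, Pim, Quin | the island: Bram, Hana, Lev]
7. Smuggler goes to the island with Quin.  [the mainland: Orla, Pim | the island: Bram, Hana, Lev, Quin]
8. Smuggler goes back to the mainland alone.  [the mainland: Orla, Pim | the island: Bram, Hana, Lev, Quin]
9. Smuggler goes to the island with Orla.  [the mainland: Pim | the island: Bram, Hana, Lev, Orla, Quin]
10. Smuggler goes back to the mainland alone.  [the mainland: Pim | the island: Bram, Hana, Lev, Orla, Quin]
11. Smuggler goes to the island with Pim.  [the mainland: — | the island: Bram, Hana, Lev, Orla, Pim, Quin]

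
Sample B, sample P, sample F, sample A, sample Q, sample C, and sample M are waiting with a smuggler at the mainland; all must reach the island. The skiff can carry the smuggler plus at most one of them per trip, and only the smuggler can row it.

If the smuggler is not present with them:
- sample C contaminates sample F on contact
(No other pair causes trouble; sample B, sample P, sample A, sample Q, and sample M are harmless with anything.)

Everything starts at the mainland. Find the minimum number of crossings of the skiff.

13

Counting alone: the smuggler can take at most 1 across per trip to the island, so moving all 7 needs at least 7 loaded trips out, with a return between consecutive ones — at least 13 crossings.
The plan below uses exactly 13 crossings, so it is optimal:
1. Smuggler goes to the island with sample F.
2. Smuggler goes back to the mainland alone.
3. Smuggler goes to the island with sample B.
4. Smuggler goes back to the mainland alone.
5. Smuggler goes to the island with sample P.
6. Smuggler goes back to the mainland alone.
7. Smuggler goes to the island with sample A.
8. Smuggler goes back to the mainland alone.
9. Smuggler goes to the island with sample Q.
10. Smuggler goes back to the mainland alone.
11. Smuggler goes to the island with sample M.
12. Smuggler goes back to the mainland alone.
13. Smuggler goes to the island with sample C.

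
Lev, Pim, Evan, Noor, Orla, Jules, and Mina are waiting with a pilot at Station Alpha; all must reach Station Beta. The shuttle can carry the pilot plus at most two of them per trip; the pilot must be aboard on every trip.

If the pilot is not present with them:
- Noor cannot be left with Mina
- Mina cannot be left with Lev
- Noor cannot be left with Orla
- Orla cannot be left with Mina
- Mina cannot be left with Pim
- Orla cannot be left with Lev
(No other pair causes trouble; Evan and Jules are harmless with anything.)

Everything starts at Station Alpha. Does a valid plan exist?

Yes

1. Pilot goes to Station Beta with Mina and Orla.
2. Pilot goes back to Station Alpha with Orla.
3. Pilot goes to Station Beta with Lev and Noor.
4. Pilot goes back to Station Alpha with Mina.
5. Pilot goes to Station Beta with Orla and Pim.
6. Pilot goes back to Station Alpha with Orla.
7. Pilot goes to Station Beta with Evan and Orla.
8. Pilot goes back to Station Alpha with Orla.
9. Pilot goes to Station Beta with Jules and Orla.
10. Pilot goes back to Station Alpha with Orla.
11. Pilot goes to Station Beta with Mina and Orla.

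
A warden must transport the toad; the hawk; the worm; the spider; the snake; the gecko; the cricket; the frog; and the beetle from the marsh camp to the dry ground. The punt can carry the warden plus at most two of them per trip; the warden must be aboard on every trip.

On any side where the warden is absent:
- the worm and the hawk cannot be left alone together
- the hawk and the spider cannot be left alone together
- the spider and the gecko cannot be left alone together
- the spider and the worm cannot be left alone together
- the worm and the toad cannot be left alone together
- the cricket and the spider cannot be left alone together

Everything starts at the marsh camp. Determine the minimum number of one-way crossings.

15

Counting alone: the warden can take at most 2 across per trip to the dry ground, so moving all 9 needs at least 5 loaded trips out, with a return between consecutive ones — at least 9 crossings.
The safety rule pushes this higher. Following every safe sequence of crossings, the most of the 9 that can be at the dry ground as the punt arrives there on crossings 9, 11, 13 is 6, 7, 8 respectively — never all 9.
So no plan with fewer than 15 crossings exists, and this one achieves 15:
1. Warden goes to the dry ground with the spider and the worm.
2. Warden goes back to the marsh camp with the worm.
3. Warden goes to the dry ground with the hawk and the toad.
4. Warden goes back to the marsh camp with the hawk.
5. Warden goes to the dry ground with the hawk and the snake.
6. Warden goes back to the marsh camp with the hawk.
7. Warden goes to the dry ground with the gecko and the hawk.
8. Warden goes back to the marsh camp with the spider.
9. Warden goes to the dry ground with the cricket and the worm.
10. Warden goes back to the marsh camp with the worm.
11. Warden goes to the dry ground with the frog and the worm.
12. Warden goes back to the marsh camp with the worm.
13. Warden goes to the dry ground with the beetle and the worm.
14. Warden goes back to the marsh camp with the worm.
15. Warden goes to the dry ground with the spider and the worm.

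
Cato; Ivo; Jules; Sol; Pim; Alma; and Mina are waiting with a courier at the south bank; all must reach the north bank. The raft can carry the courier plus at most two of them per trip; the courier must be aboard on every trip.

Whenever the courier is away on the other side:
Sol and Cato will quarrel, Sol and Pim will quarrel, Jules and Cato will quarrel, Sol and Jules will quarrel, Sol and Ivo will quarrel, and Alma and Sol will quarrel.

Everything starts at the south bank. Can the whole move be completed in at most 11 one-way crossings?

Yes — this plan uses 11 crossings (≤ 11):
1. Courier goes to the north bank with Cato and Sol.
2. Courier goes back to the south bank with Cato.
3. Courier goes to the north bank with Cato and Ivo.
4. Courier goes back to the south bank with Sol.
5. Courier goes to the north bank with Pim and Sol.
6. Courier goes back to the south bank with Sol.
7. Courier goes to the north bank with Alma and Jules.
8. Courier goes back to the south bank with Cato.
9. Courier goes to the north bank with Cato and Mina.
10. Courier goes back to the south bank with Cato.
11. Courier goes to the north bank with Cato and Sol.

Yes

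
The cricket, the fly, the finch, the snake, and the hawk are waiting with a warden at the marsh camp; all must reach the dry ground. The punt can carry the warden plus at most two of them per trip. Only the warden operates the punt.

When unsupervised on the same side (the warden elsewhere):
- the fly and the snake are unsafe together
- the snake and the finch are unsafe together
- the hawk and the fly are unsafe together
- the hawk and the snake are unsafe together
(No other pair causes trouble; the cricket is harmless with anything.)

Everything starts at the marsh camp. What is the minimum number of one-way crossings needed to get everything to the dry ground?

Counting alone: the warden can take at most 2 across per trip to the dry ground, so moving all 5 needs at least 3 loaded trips out, with a return between consecutive ones — at least 5 crossings.
The safety rule pushes this higher. Following every safe sequence of crossings, the most of the 5 that can be at the dry ground as the punt arrives there on crossing 5 is 4 — never all 5.
So no plan with fewer than 7 crossings exists, and this one achieves 7:
1. Warden goes to the dry ground with the fly and the snake.
2. Warden goes back to the marsh camp with the fly.
3. Warden goes to the dry ground with the cricket and the fly.
4. Warden goes back to the marsh camp with the fly.
5. Warden goes to the dry ground with the finch and the fly.
6. Warden goes back to the marsh camp with the snake.
7. Warden goes to the dry ground with the hawk and the snake.

7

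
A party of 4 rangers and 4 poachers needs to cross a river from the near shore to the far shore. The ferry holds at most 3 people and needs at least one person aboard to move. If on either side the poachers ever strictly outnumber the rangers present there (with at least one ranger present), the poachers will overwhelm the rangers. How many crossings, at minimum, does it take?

Counting alone: each trip to the far shore takes at most 3 across and each return brings at least 1 back, so after t trips out (and t−1 returns) at most 3t − (t−1) of the 8 are across; that first reaches 8 at t = 4, so at least 7 crossings are needed.
The safety rule pushes this higher. Following every safe sequence of crossings, the most of the 8 that can be at the far shore as the ferry arrives there on crossing 7 is 7 — never all 8.
So no plan with fewer than 9 crossings exists, and this one achieves 9:
1. 2 poachers → the far shore.  (the near shore: 4R 2P; the far shore: 0R 2P)
2. 1 poacher ← the near shore.  (the near shore: 4R 3P; the far shore: 0R 1P)
3. 3 poachers → the far shore.  (the near shore: 4R 0P; the far shore: 0R 4P)
4. 1 poacher ← the near shore.  (the near shore: 4R 1P; the far shore: 0R 3P)
5. 3 rangers → the far shore.  (the near shore: 1R 1P; the far shore: 3R 3P)
6. 1 ranger and 1 poacher ← the near shore.  (the near shore: 2R 2P; the far shore: 2R 2P)
7. 2 rangers → the far shore.  (the near shore: 0R 2P; the far shore: 4R 2P)
8. 1 poacher ← the near shore.  (the near shore: 0R 3P; the far shore: 4R 1P)
9. 3 poachers → the far shore.  (the near shore: 0R 0P; the far shore: 4R 4P)

9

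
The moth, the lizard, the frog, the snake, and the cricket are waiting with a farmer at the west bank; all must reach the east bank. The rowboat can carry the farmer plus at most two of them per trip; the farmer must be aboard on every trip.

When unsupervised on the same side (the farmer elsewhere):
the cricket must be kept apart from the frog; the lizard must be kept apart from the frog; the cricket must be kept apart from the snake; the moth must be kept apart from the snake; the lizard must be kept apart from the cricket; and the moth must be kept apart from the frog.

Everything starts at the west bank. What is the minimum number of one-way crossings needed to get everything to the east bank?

Whatever the first load, the items left behind include a forbidden pair without the farmer. No opening move is safe, so no plan exists.

impossible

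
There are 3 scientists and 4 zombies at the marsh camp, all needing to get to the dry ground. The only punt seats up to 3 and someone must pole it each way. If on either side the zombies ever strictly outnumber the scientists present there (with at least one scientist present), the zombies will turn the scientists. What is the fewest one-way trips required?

impossible

The zombies already outnumber the scientists at the marsh camp before anyone moves, so the starting position itself is disallowed.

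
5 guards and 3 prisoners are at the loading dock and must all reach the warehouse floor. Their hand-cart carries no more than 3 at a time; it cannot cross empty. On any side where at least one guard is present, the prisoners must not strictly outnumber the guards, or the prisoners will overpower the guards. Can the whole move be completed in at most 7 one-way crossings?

Yes

Yes — this plan uses 7 crossings (≤ 7):
1. 2 prisoners → the warehouse floor.  (the loading dock: 5G 1P; the warehouse floor: 0G 2P)
2. 1 prisoner ← the loading dock.  (the loading dock: 5G 2P; the warehouse floor: 0G 1P)
3. 2 guards and 1 prisoner → the warehouse floor.  (the loading dock: 3G 1P; the warehouse floor: 2G 2P)
4. 1 prisoner ← the loading dock.  (the loading dock: 3G 2P; the warehouse floor: 2G 1P)
5. 1 guard and 2 prisoners → the warehouse floor.  (the loading dock: 2G 0P; the warehouse floor: 3G 3P)
6. 1 prisoner ← the loading dock.  (the loading dock: 2G 1P; the warehouse floor: 3G 2P)
7. 2 guards and 1 prisoner → the warehouse floor.  (the loading dock: 0G 0P; the warehouse floor: 5G 3P)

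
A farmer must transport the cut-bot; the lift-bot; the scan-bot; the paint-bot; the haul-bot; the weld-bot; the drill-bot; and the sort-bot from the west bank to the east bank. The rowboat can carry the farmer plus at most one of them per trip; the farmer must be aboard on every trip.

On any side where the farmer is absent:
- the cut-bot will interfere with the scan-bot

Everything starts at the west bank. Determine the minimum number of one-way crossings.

Counting alone: the farmer can take at most 1 across per trip to the east bank, so moving all 8 needs at least 8 loaded trips out, with a return between consecutive ones — at least 15 crossings.
The plan below uses exactly 15 crossings, so it is optimal:
1. Farmer goes to the east bank with the cut-bot.  [the west bank: the drill-bot, the haul-bot, the lift-bot, the paint-bot, the scan-bot, the sort-bot, the weld-bot | the east bank: the cut-bot]
2. Farmer goes back to the west bank alone.  [the west bank: the drill-bot, the haul-bot, the lift-bot, the paint-bot, the scan-bot, the sort-bot, the weld-bot | the east bank: the cut-bot]
3. Farmer goes to the east bank with the lift-bot.  [the west bank: the drill-bot, the haul-bot, the paint-bot, the scan-bot, the sort-bot, the weld-bot | the east bank: the cut-bot, the lift-bot]
4. Farmer goes back to the west bank alone.  [the west bank: the drill-bot, the haul-bot, the paint-bot, the scan-bot, the sort-bot, the weld-bot | the east bank: the cut-bot, the lift-bot]
5. Farmer goes to the east bank with the paint-bot.  [the west bank: the drill-bot, the haul-bot, the scan-bot, the sort-bot, the weld-bot | the east bank: the cut-bot, the lift-bot, the paint-bot]
6. Farmer goes back to the west bank alone.  [the west bank: the drill-bot, the haul-bot, the scan-bot, the sort-bot, the weld-bot | the east bank: the cut-bot, the lift-bot, the paint-bot]
7. Farmer goes to the east bank with the haul-bot.  [the west bank: the drill-bot, the scan-bot, the sort-bot, the weld-bot | the east bank: the cut-bot, the haul-bot, the lift-bot, the paint-bot]
8. Farmer goes back to the west bank alone.  [the west bank: the drill-bot, the scan-bot, the sort-bot, the weld-bot | the east bank: the cut-bot, the haul-bot, the lift-bot, the paint-bot]
9. Farmer goes to the east bank with the weld-bot.  [the west bank: the drill-bot, the scan-bot, the sort-bot | the east bank: the cut-bot, the haul-bot, the lift-bot, the paint-bot, the weld-bot]
10. Farmer goes back to the west bank alone.  [the west bank: the drill-bot, the scan-bot, the sort-bot | the east bank: the cut-bot, the haul-bot, the lift-bot, the paint-bot, the weld-bot]
11. Farmer goes to the east bank with the drill-bot.  [the west bank: the scan-bot, the sort-bot | the east bank: the cut-bot, the drill-bot, the haul-bot, the lift-bot, the paint-bot, the weld-bot]
12. Farmer goes back to the west bank alone.  [the west bank: the scan-bot, the sort-bot | the east bank: the cut-bot, the drill-bot, the haul-bot, the lift-bot, the paint-bot, the weld-bot]
13. Farmer goes to the east bank with the sort-bot.  [the west bank: the scan-bot | the east bank: the cut-bot, the drill-bot, the haul-bot, the lift-bot, the paint-bot, the sort-bot, the weld-bot]
14. Farmer goes back to the west bank alone.  [the west bank: the scan-bot | the east bank: the cut-bot, the drill-bot, the haul-bot, the lift-bot, the paint-bot, the sort-bot, the weld-bot]
15. Farmer goes to the east bank with the scan-bot.  [the west bank: — | the east bank: the cut-bot, the drill-bot, the haul-bot, the lift-bot, the paint-bot, the scan-bot, the sort-bot, the weld-bot]

15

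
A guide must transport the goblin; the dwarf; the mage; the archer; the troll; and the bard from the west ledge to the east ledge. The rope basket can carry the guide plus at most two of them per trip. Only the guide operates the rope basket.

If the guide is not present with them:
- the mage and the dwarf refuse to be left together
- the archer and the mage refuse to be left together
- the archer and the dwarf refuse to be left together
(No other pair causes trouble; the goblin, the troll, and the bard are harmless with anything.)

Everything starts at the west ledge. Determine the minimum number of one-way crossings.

9

Counting alone: the guide can take at most 2 across per trip to the east ledge, so moving all 6 needs at least 3 loaded trips out, with a return between consecutive ones — at least 5 crossings.
The safety rule pushes this higher. Following every safe sequence of crossings, the most of the 6 that can be at the east ledge as the rope basket arrives there on crossings 5, 7 is 4, 5 respectively — never all 6.
So no plan with fewer than 9 crossings exists, and this one achieves 9:
1. Guide goes to the east ledge with the dwarf and the mage.
2. Guide goes back to the west ledge with the dwarf.
3. Guide goes to the east ledge with the dwarf and the goblin.
4. Guide goes back to the west ledge with the dwarf.
5. Guide goes to the east ledge with the dwarf and the troll.
6. Guide goes back to the west ledge with the dwarf.
7. Guide goes to the east ledge with the bard and the dwarf.
8. Guide goes back to the west ledge with the dwarf.
9. Guide goes to the east ledge with the archer and the dwarf.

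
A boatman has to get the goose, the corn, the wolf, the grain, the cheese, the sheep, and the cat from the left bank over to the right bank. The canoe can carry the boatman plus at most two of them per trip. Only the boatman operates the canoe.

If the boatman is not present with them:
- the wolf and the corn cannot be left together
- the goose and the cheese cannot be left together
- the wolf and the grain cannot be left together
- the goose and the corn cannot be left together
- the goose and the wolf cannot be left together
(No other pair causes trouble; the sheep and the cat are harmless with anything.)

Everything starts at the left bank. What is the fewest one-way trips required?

Counting alone: the boatman can take at most 2 across per trip to the right bank, so moving all 7 needs at least 4 loaded trips out, with a return between consecutive ones — at least 7 crossings.
The safety rule pushes this higher. Following every safe sequence of crossings, the most of the 7 that can be at the right bank as the canoe arrives there on crossings 7, 9 is 5, 6 respectively — never all 7.
So no plan with fewer than 11 crossings exists, and this one achieves 11:
1. Boatman goes to the right bank with the goose and the wolf.  [the left bank: the cat, the cheese, the corn, the grain, the sheep | the right bank: the goose, the wolf]
2. Boatman goes back to the left bank with the goose.  [the left bank: the cat, the cheese, the corn, the goose, the grain, the sheep | the right bank: the wolf]
3. Boatman goes to the right bank with the goose and the grain.  [the left bank: the cat, the cheese, the corn, the sheep | the right bank: the goose, the grain, the wolf]
4. Boatman goes back to the left bank with the wolf.  [the left bank: the cat, the cheese, the corn, the sheep, the wolf | the right bank: the goose, the grain]
5. Boatman goes to the right bank with the cheese and the corn.  [the left bank: the cat, the sheep, the wolf | the right bank: the cheese, the corn, the goose, the grain]
6. Boatman goes back to the left bank with the goose.  [the left bank: the cat, the goose, the sheep, the wolf | the right bank: the cheese, the corn, the grain]
7. Boatman goes to the right bank with the goose and the sheep.  [the left bank: the cat, the wolf | the right bank: the cheese, the corn, the goose, the grain, the sheep]
8. Boatman goes back to the left bank with the goose.  [the left bank: the cat, the goose, the wolf | the right bank: the cheese, the corn, the grain, the sheep]
9. Boatman goes to the right bank with the cat and the goose.  [the left bank: the wolf | the right bank: the cat, the cheese, the corn, the goose, the grain, the sheep]
10. Boatman goes back to the left bank with the goose.  [the left bank: the goose, the wolf | the right bank: the cat, the cheese, the corn, the grain, the sheep]
11. Boatman goes to the right bank with the goose and the wolf.  [the left bank: — | the right bank: the cat, the cheese, the corn, the goose, the grain, the sheep, the wolf]

11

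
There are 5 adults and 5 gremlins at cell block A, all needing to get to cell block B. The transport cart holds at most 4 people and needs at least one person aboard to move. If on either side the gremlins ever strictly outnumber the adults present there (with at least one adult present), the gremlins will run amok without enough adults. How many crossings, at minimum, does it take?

Counting alone: each trip to cell block B takes at most 4 across and each return brings at least 1 back, so after t trips out (and t−1 returns) at most 4t − (t−1) of the 10 are across; that first reaches 10 at t = 3, so at least 5 crossings are needed.
The safety rule pushes this higher. Following every safe sequence of crossings, the most of the 10 that can be at cell block B as the transport cart arrives there on crossing 5 is 9 — never all 10.
So no plan with fewer than 7 crossings exists, and this one achieves 7:
1. 2 gremlins → cell block B.  (cell block A: 5A 3G; cell block B: 0A 2G)
2. 1 gremlin ← cell block A.  (cell block A: 5A 4G; cell block B: 0A 1G)
3. 4 gremlins → cell block B.  (cell block A: 5A 0G; cell block B: 0A 5G)
4. 1 gremlin ← cell block A.  (cell block A: 5A 1G; cell block B: 0A 4G)
5. 4 adults → cell block B.  (cell block A: 1A 1G; cell block B: 4A 4G)
6. 1 adult and 1 gremlin ← cell block A.  (cell block A: 2A 2G; cell block B: 3A 3G)
7. 2 adults and 2 gremlins → cell block B.  (cell block A: 0A 0G; cell block B: 5A 5G)

7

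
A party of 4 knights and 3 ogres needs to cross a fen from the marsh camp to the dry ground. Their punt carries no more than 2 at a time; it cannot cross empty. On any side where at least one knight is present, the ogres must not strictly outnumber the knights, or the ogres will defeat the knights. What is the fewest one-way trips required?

11

Counting alone: each trip to the dry ground takes at most 2 across and each return brings at least 1 back, so after t trips out (and t−1 returns) at most 2t − (t−1) of the 7 are across; that first reaches 7 at t = 6, so at least 11 crossings are needed.
The plan below uses exactly 11 crossings, so it is optimal:
1. 2 ogres → the dry ground.  (the marsh camp: 4K 1O; the dry ground: 0K 2O)
2. 1 ogre ← the marsh camp.  (the marsh camp: 4K 2O; the dry ground: 0K 1O)
3. 2 ogres → the dry ground.  (the marsh camp: 4K 0O; the dry ground: 0K 3O)
4. 1 ogre ← the marsh camp.  (the marsh camp: 4K 1O; the dry ground: 0K 2O)
5. 2 knights → the dry ground.  (the marsh camp: 2K 1O; the dry ground: 2K 2O)
6. 1 ogre ← the marsh camp.  (the marsh camp: 2K 2O; the dry ground: 2K 1O)
7. 1 knight and 1 ogre → the dry ground.  (the marsh camp: 1K 1O; the dry ground: 3K 2O)
8. 1 knight ← the marsh camp.  (the marsh camp: 2K 1O; the dry ground: 2K 2O)
9. 1 knight and 1 ogre → the dry ground.  (the marsh camp: 1K 0O; the dry ground: 3K 3O)
10. 1 ogre ← the marsh camp.  (the marsh camp: 1K 1O; the dry ground: 3K 2O)
11. 1 knight and 1 ogre → the dry ground.  (the marsh camp: 0K 0O; the dry ground: 4K 3O)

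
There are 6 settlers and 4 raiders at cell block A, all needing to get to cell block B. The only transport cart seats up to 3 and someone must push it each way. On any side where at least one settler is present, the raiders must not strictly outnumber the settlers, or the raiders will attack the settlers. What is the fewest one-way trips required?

Counting alone: each trip to cell block B takes at most 3 across and each return brings at least 1 back, so after t trips out (and t−1 returns) at most 3t − (t−1) of the 10 are across; that first reaches 10 at t = 5, so at least 9 crossings are needed.
The plan below uses exactly 9 crossings, so it is optimal:
1. 2 raiders → cell block B.  (cell block A: 6S 2R; cell block B: 0S 2R)
2. 1 raider ← cell block A.  (cell block A: 6S 3R; cell block B: 0S 1R)
3. 3 raiders → cell block B.  (cell block A: 6S 0R; cell block B: 0S 4R)
4. 1 raider ← cell block A.  (cell block A: 6S 1R; cell block B: 0S 3R)
5. 3 settlers → cell block B.  (cell block A: 3S 1R; cell block B: 3S 3R)
6. 1 raider ← cell block A.  (cell block A: 3S 2R; cell block B: 3S 2R)
7. 1 settler and 2 raiders → cell block B.  (cell block A: 2S 0R; cell block B: 4S 4R)
8. 1 raider ← cell block A.  (cell block A: 2S 1R; cell block B: 4S 3R)
9. 2 settlers and 1 raider → cell block B.  (cell block A: 0S 0R; cell block B: 6S 4R)

9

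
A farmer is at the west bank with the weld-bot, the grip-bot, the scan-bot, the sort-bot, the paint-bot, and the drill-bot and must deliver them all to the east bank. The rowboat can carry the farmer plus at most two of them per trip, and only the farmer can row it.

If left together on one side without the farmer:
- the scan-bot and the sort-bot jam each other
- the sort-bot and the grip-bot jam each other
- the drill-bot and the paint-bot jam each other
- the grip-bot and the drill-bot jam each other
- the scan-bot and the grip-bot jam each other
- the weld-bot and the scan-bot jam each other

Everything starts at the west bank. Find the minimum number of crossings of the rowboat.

Whatever the first load, the items left behind include a forbidden pair without the farmer. No opening move is safe, so no plan exists.

impossible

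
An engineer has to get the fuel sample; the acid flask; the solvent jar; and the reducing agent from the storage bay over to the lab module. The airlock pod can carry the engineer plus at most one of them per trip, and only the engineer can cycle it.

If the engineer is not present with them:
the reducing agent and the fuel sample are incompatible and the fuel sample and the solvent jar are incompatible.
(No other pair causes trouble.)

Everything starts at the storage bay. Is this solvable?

1. Engineer goes to the lab module with the fuel sample.  [the storage bay: the acid flask, the reducing agent, the solvent jar | the lab module: the fuel sample]
2. Engineer goes back to the storage bay alone.  [the storage bay: the acid flask, the reducing agent, the solvent jar | the lab module: the fuel sample]
3. Engineer goes to the lab module with the acid flask.  [the storage bay: the reducing agent, the solvent jar | the lab module: the acid flask, the fuel sample]
4. Engineer goes back to the storage bay alone.  [the storage bay: the reducing agent, the solvent jar | the lab module: the acid flask, the fuel sample]
5. Engineer goes to the lab module with the solvent jar.  [the storage bay: the reducing agent | the lab module: the acid flask, the fuel sample, the solvent jar]
6. Engineer goes back to the storage bay with the fuel sample.  [the storage bay: the fuel sample, the reducing agent | the lab module: the acid flask, the solvent jar]
7. Engineer goes to the lab module with the reducing agent.  [the storage bay: the fuel sample | the lab module: the acid flask, the reducing agent, the solvent jar]
8. Engineer goes back to the storage bay alone.  [the storage bay: the fuel sample | the lab module: the acid flask, the reducing agent, the solvent jar]
9. Engineer goes to the lab module with the fuel sample.  [the storage bay: — | the lab module: the acid flask, the fuel sample, the reducing agent, the solvent jar]

Yes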